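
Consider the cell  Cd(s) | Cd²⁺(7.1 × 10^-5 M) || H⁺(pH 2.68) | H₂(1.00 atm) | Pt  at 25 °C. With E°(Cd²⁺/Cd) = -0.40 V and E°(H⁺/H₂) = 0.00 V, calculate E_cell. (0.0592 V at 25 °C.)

The hydrogen couple is the cathode, so E°_cell = 0.40 V; n = 2.
[H⁺] = 10^(−2.68) = 0.0021 M, and Q = [Cd²⁺]·P(H₂) / [H⁺]^2 = 16.3.
E = E° − (0.0592/2) log Q = 0.40 − (0.0592/2)(1.211) = 0.364 V.

0.36 V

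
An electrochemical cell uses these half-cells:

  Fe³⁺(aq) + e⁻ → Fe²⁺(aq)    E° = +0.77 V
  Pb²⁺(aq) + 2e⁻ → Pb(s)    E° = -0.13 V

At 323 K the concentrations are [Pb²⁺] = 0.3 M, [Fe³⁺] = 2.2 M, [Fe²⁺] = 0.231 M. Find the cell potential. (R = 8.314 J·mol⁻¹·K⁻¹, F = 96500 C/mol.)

0.979 V

The Fe³⁺/Fe²⁺ couple has the higher reduction potential and acts as the cathode, so E°_cell = +0.77 − (-0.13) = 0.90 V.
Balancing electrons gives n = 2; the reaction quotient is Q = [Pb²⁺]·[Fe²⁺]^2/[Fe³⁺]^2 = 0.00331.
E = E° − (RT/nF) ln Q = 0.90 − (8.314×323)/(2×96500) × (-5.712) = 0.900 + 0.079 = 0.979 V.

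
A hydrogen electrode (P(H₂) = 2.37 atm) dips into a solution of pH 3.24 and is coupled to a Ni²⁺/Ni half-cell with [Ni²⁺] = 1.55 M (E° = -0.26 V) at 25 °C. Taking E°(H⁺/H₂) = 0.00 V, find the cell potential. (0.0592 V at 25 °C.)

0.051 V

The hydrogen couple is the cathode, so E°_cell = 0.26 V; n = 2.
[H⁺] = 10^(−3.24) = 5.8 × 10^-4 M, and Q = [Ni²⁺]·P(H₂) / [H⁺]^2 = 1.11 × 10^7.
E = E° − (0.0592/2) log Q = 0.26 − (0.0592/2)(7.045) = 0.051 V.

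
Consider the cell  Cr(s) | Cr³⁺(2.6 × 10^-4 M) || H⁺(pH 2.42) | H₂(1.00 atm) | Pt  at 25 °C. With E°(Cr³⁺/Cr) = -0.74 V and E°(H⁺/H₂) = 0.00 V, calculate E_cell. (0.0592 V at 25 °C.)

0.67 V

The hydrogen couple is the cathode, so E°_cell = 0.74 V; n = 6.
[H⁺] = 10^(−2.42) = 0.0038 M, and Q = [Cr³⁺]^2·P(H₂)^3 / [H⁺]^6 = 2.24 × 10^7.
E = E° − (0.0592/6) log Q = 0.74 − (0.0592/6)(7.350) = 0.667 V.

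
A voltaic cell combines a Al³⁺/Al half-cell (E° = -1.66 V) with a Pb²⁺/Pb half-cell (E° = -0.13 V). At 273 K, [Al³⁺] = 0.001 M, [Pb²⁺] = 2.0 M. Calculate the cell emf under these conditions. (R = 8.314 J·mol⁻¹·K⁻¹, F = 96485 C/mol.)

1.59 V

The Pb²⁺/Pb couple has the higher reduction potential and acts as the cathode, so E°_cell = -0.13 − (-1.66) = 1.53 V.
Balancing electrons gives n = 6; the reaction quotient is Q = [Al³⁺]^2/[Pb²⁺]^3 = 1.25 × 10^-7.
E = E° − (RT/nF) ln Q = 1.53 − (8.314×273)/(6×96485) × (-15.895) = 1.530 + 0.062 = 1.592 V.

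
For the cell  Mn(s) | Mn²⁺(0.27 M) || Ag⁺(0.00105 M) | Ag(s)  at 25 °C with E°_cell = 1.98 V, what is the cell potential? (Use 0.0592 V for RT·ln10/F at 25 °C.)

1.82 V

Balancing electrons gives n = 2; the reaction quotient is Q = [Mn²⁺]/[Ag⁺]^2 = 2.45 × 10^5.
At 25 °C, E = E° − (0.0592/n) log Q = 1.98 − (0.0592/2)(5.389) = 1.980 − 0.160 = 1.820 V.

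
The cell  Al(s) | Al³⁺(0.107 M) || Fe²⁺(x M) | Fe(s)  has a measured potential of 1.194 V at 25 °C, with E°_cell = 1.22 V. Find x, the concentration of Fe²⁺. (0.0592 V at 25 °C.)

From the Nernst equation, log Q = n(E° − E)/0.0592 = 6(1.22 − 1.194)/0.0592 = 2.635, so Q = 432.
With Q = [Al³⁺]^2/[Fe²⁺]^3 and the known concentrations, [Fe²⁺]^3 in the denominator gives [Fe²⁺] = 0.03 M.

0.03 M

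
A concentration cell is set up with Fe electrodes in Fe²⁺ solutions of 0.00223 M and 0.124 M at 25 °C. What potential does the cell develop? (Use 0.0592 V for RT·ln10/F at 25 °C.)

0.052 V

Both half-cells are Fe²⁺/Fe, so E°_cell = 0. The concentrated side is the cathode; the cell reaction moves Fe²⁺ from high to low concentration with n = 2.
Q = [Fe²⁺]_dilute/[Fe²⁺]_conc = 0.00223/0.124 = 0.0180.
E = 0 − (0.0592/2) log Q = −(0.0592/2)(-1.745) = 0.0517 V.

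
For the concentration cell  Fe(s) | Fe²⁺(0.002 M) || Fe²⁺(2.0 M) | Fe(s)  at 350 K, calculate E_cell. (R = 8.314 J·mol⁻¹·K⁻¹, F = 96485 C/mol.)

0.10 V

Both half-cells are Fe²⁺/Fe, so E°_cell = 0. The concentrated side is the cathode; the cell reaction moves Fe²⁺ from high to low concentration with n = 2.
Q = [Fe²⁺]_dilute/[Fe²⁺]_conc = 0.002/2.0 = 0.00100.
E = 0 − (RT/nF) ln Q = −((8.314×350)/(2×96485))(-6.908) = 0.1042 V.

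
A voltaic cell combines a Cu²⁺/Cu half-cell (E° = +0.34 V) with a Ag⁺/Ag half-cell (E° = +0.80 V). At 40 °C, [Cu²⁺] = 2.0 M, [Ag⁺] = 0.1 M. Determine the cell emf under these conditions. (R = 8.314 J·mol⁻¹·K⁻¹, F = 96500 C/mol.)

0.389 V

The Ag⁺/Ag couple has the higher reduction potential and acts as the cathode, so E°_cell = +0.80 − (+0.34) = 0.46 V.
Balancing electrons gives n = 2; the reaction quotient is Q = [Cu²⁺]/[Ag⁺]^2 = 200.
E = E° − (RT/nF) ln Q = 0.46 − (8.314×313)/(2×96500) × (5.298) = 0.460 − 0.071 = 0.389 V.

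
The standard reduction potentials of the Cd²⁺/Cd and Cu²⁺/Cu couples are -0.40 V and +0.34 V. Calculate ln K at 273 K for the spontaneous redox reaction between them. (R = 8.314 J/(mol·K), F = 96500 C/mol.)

ln K = 62.9

E°_cell = +0.34 − (-0.40) = 0.74 V, with n = 2 electrons transferred.
At equilibrium E = 0, so the Nernst equation gives ln K = nFE°/RT = (2)(96500)(0.74)/((8.314)(273)) = 62.92.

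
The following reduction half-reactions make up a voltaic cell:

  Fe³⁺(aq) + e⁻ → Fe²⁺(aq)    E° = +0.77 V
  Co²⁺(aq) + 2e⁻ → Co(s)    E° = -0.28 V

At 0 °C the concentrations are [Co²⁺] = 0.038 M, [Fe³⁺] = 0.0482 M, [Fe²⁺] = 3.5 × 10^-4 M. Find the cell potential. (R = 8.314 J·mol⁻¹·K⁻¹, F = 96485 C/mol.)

The Fe³⁺/Fe²⁺ couple has the higher reduction potential and acts as the cathode, so E°_cell = +0.77 − (-0.28) = 1.05 V.
Balancing electrons gives n = 2; the reaction quotient is Q = [Co²⁺]·[Fe²⁺]^2/[Fe³⁺]^2 = 2 × 10^-6.
E = E° − (RT/nF) ln Q = 1.05 − (8.314×273)/(2×96485) × (-13.121) = 1.050 + 0.154 = 1.204 V.

1.20 V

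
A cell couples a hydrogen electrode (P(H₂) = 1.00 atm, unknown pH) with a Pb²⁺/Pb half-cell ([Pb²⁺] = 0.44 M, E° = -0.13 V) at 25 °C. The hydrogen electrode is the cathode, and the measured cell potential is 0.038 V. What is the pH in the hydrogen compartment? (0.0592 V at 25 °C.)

pH = 1.73

E°_cell = 0.13 V and n = 2.
log Q = n(E° − E)/0.0592 = 2×(0.13 − 0.038)/0.0592 = 3.108.
With Q = [Pb²⁺]·P(H₂) / [H⁺]^2, solving for [H⁺] gives log[H⁺] = -1.732, so pH = 1.73.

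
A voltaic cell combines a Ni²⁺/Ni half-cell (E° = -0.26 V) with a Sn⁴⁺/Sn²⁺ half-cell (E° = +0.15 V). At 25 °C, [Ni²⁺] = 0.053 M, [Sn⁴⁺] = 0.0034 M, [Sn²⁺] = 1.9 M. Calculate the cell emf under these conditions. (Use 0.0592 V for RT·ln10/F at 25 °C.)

0.366 V

The Sn⁴⁺/Sn²⁺ couple has the higher reduction potential and acts as the cathode, so E°_cell = +0.15 − (-0.26) = 0.41 V.
Balancing electrons gives n = 2; the reaction quotient is Q = [Ni²⁺]·[Sn²⁺]/[Sn⁴⁺] = 29.6.
At 25 °C, E = E° − (0.0592/n) log Q = 0.41 − (0.0592/2)(1.472) = 0.410 − 0.044 = 0.366 V.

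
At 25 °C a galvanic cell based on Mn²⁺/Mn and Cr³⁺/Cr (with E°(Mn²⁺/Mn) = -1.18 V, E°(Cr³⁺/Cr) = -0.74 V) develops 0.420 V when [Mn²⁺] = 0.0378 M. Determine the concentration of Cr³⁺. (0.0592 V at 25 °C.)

7.1 × 10^-4 M

From the Nernst equation, log Q = n(E° − E)/0.0592 = 6(0.44 − 0.420)/0.0592 = 2.027, so Q = 106.
With Q = [Mn²⁺]^3/[Cr³⁺]^2 and the known concentrations, [Cr³⁺]^2 in the denominator gives [Cr³⁺] = 7.1 × 10^-4 M.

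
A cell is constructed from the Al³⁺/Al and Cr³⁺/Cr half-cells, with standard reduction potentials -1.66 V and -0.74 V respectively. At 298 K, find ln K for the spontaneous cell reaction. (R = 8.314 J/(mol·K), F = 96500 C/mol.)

E°_cell = -0.74 − (-1.66) = 0.92 V, with n = 3 electrons transferred.
At equilibrium E = 0, so the Nernst equation gives ln K = nFE°/RT = (3)(96500)(0.92)/((8.314)(298)) = 107.50.

ln K = 107.5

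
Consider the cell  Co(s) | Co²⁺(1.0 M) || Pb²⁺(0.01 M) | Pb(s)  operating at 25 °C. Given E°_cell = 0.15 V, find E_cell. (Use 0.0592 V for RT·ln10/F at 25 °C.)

0.091 V

Balancing electrons gives n = 2; the reaction quotient is Q = [Co²⁺]/[Pb²⁺] = 100.
At 25 °C, E = E° − (0.0592/n) log Q = 0.15 − (0.0592/2)(2.000) = 0.150 − 0.059 = 0.091 V.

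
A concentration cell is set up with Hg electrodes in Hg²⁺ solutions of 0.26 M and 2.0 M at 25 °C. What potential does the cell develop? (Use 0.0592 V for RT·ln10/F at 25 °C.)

Both half-cells are Hg²⁺/Hg, so E°_cell = 0. The concentrated side is the cathode; the cell reaction moves Hg²⁺ from high to low concentration with n = 2.
Q = [Hg²⁺]_dilute/[Hg²⁺]_conc = 0.26/2.0 = 0.130.
E = 0 − (0.0592/2) log Q = −(0.0592/2)(-0.886) = 0.0262 V.

0.026 V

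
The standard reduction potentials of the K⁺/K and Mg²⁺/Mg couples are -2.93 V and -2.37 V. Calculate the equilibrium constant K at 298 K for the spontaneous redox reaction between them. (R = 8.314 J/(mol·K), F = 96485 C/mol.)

8.8 × 10^18

E°_cell = -2.37 − (-2.93) = 0.56 V, with n = 2 electrons transferred.
At equilibrium E = 0, so the Nernst equation gives ln K = nFE°/RT = (2)(96485)(0.56)/((8.314)(298)) = 43.62.
K = e^43.62 = 8.8 × 10^18.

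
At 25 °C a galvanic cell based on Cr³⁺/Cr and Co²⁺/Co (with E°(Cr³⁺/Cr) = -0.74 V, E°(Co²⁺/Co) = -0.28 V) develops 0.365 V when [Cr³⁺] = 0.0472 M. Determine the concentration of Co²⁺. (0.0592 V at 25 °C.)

From the Nernst equation, log Q = n(E° − E)/0.0592 = 6(0.46 − 0.365)/0.0592 = 9.628, so Q = 4.25 × 10^9.
With Q = [Cr³⁺]^2/[Co²⁺]^3 and the known concentrations, [Co²⁺]^3 in the denominator gives [Co²⁺] = 8.1 × 10^-5 M.

8.1 × 10^-5 M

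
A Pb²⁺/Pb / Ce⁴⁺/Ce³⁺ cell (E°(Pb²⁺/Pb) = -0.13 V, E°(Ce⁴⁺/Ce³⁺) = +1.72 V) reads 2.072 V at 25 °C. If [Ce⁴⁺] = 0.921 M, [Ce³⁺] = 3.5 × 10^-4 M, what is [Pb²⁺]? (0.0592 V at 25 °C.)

0.22 M

From the Nernst equation, log Q = n(E° − E)/0.0592 = 2(1.85 − 2.072)/0.0592 = -7.500, so Q = 3.16 × 10^-8.
With Q = [Pb²⁺]·[Ce³⁺]^2/[Ce⁴⁺]^2 and the known concentrations, [Pb²⁺] in the numerator gives [Pb²⁺] = 0.22 M.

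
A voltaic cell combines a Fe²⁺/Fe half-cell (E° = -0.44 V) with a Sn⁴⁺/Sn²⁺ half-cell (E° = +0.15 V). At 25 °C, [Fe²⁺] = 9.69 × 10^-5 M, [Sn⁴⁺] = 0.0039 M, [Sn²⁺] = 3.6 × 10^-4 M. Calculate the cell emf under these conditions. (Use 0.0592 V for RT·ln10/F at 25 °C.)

The Sn⁴⁺/Sn²⁺ couple has the higher reduction potential and acts as the cathode, so E°_cell = +0.15 − (-0.44) = 0.59 V.
Balancing electrons gives n = 2; the reaction quotient is Q = [Fe²⁺]·[Sn²⁺]/[Sn⁴⁺] = 8.94 × 10^-6.
At 25 °C, E = E° − (0.0592/n) log Q = 0.59 − (0.0592/2)(-5.048) = 0.590 + 0.149 = 0.739 V.

0.739 V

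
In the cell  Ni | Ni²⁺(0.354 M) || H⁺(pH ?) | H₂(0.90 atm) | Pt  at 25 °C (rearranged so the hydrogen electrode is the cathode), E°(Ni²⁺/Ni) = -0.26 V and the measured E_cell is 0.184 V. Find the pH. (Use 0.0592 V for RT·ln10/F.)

E°_cell = 0.26 V and n = 2.
log Q = n(E° − E)/0.0592 = 2×(0.26 − 0.184)/0.0592 = 2.568.
With Q = [Ni²⁺]·P(H₂) / [H⁺]^2, solving for [H⁺] gives log[H⁺] = -1.532, so pH = 1.53.

pH = 1.53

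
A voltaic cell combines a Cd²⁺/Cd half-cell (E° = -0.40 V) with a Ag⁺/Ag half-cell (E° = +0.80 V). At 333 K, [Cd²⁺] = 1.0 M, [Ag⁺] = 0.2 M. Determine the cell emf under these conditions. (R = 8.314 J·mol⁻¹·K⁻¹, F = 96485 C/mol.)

The Ag⁺/Ag couple has the higher reduction potential and acts as the cathode, so E°_cell = +0.80 − (-0.40) = 1.20 V.
Balancing electrons gives n = 2; the reaction quotient is Q = [Cd²⁺]/[Ag⁺]^2 = 25.0.
E = E° − (RT/nF) ln Q = 1.20 − (8.314×333)/(2×96485) × (3.219) = 1.200 − 0.046 = 1.154 V.

1.15 V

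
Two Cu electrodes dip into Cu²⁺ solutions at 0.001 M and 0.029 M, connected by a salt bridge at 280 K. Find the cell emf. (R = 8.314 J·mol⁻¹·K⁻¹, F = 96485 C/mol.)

0.041 V

Both half-cells are Cu²⁺/Cu, so E°_cell = 0. The concentrated side is the cathode; the cell reaction moves Cu²⁺ from high to low concentration with n = 2.
Q = [Cu²⁺]_dilute/[Cu²⁺]_conc = 0.001/0.029 = 0.0345.
E = 0 − (RT/nF) ln Q = −((8.314×280)/(2×96485))(-3.367) = 0.0406 V.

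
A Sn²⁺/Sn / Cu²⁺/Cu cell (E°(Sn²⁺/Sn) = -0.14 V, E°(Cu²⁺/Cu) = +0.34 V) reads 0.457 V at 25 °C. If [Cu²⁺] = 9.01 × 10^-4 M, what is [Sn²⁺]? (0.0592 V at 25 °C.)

0.0054 M

From the Nernst equation, log Q = n(E° − E)/0.0592 = 2(0.48 − 0.457)/0.0592 = 0.777, so Q = 5.98.
With Q = [Sn²⁺]/[Cu²⁺] and the known concentrations, [Sn²⁺] in the numerator gives [Sn²⁺] = 0.0054 M.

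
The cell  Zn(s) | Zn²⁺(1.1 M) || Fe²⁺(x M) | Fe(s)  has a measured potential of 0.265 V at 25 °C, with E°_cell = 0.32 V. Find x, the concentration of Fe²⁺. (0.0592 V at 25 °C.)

From the Nernst equation, log Q = n(E° − E)/0.0592 = 2(0.32 − 0.265)/0.0592 = 1.858, so Q = 72.1.
With Q = [Zn²⁺]/[Fe²⁺] and the known concentrations, [Fe²⁺] in the denominator gives [Fe²⁺] = 0.015 M.

0.015 M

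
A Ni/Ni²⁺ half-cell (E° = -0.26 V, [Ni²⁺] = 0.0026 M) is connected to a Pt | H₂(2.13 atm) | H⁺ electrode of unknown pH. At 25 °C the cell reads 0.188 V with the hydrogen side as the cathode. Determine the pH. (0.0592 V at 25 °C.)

E°_cell = 0.26 V and n = 2.
log Q = n(E° − E)/0.0592 = 2×(0.26 − 0.188)/0.0592 = 2.432.
With Q = [Ni²⁺]·P(H₂) / [H⁺]^2, solving for [H⁺] gives log[H⁺] = -2.345, so pH = 2.34.

pH = 2.34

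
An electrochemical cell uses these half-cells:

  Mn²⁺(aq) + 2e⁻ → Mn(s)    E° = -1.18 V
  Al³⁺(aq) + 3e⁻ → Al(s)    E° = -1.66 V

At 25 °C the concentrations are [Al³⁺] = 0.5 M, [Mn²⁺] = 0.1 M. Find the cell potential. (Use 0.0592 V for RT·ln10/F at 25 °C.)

0.456 V

The Mn²⁺/Mn couple has the higher reduction potential and acts as the cathode, so E°_cell = -1.18 − (-1.66) = 0.48 V.
Balancing electrons gives n = 6; the reaction quotient is Q = [Al³⁺]^2/[Mn²⁺]^3 = 250.
At 25 °C, E = E° − (0.0592/n) log Q = 0.48 − (0.0592/6)(2.398) = 0.480 − 0.024 = 0.456 V.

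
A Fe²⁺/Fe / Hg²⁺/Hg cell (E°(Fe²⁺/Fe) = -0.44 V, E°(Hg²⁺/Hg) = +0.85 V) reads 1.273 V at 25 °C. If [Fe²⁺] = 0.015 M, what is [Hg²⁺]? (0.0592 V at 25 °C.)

From the Nernst equation, log Q = n(E° − E)/0.0592 = 2(1.29 − 1.273)/0.0592 = 0.574, so Q = 3.75.
With Q = [Fe²⁺]/[Hg²⁺] and the known concentrations, [Hg²⁺] in the denominator gives [Hg²⁺] = 0.004 M.

0.004 M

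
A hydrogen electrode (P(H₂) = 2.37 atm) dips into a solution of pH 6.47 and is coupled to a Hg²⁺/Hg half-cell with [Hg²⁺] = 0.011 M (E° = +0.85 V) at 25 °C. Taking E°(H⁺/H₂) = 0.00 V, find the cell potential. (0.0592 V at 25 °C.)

1.19 V

The Hg²⁺/Hg couple is the cathode, so E°_cell = 0.85 V; n = 2.
[H⁺] = 10^(−6.47) = 3.4 × 10^-7 M, and Q = [H⁺]^2 / ([Hg²⁺]·P(H₂)) = 4.4 × 10^-12.
E = E° − (0.0592/2) log Q = 0.85 − (0.0592/2)(-11.356) = 1.186 V.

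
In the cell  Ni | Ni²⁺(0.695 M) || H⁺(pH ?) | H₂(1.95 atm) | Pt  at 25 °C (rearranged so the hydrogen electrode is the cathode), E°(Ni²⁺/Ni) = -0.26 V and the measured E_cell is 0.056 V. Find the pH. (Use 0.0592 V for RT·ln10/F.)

pH = 3.38

E°_cell = 0.26 V and n = 2.
log Q = n(E° − E)/0.0592 = 2×(0.26 − 0.056)/0.0592 = 6.892.
With Q = [Ni²⁺]·P(H₂) / [H⁺]^2, solving for [H⁺] gives log[H⁺] = -3.380, so pH = 3.38.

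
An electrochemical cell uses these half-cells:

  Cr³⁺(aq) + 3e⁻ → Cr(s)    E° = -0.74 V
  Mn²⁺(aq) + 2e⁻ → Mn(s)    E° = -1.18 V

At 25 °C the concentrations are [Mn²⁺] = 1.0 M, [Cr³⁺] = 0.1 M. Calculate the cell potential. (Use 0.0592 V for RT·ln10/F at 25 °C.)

The Cr³⁺/Cr couple has the higher reduction potential and acts as the cathode, so E°_cell = -0.74 − (-1.18) = 0.44 V.
Balancing electrons gives n = 6; the reaction quotient is Q = [Mn²⁺]^3/[Cr³⁺]^2 = 100.
At 25 °C, E = E° − (0.0592/n) log Q = 0.44 − (0.0592/6)(2.000) = 0.440 − 0.020 = 0.420 V.

0.420 V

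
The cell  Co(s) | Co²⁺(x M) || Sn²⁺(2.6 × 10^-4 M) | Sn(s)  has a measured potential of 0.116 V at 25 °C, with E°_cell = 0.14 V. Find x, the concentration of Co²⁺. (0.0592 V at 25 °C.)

0.0017 M

From the Nernst equation, log Q = n(E° − E)/0.0592 = 2(0.14 − 0.116)/0.0592 = 0.811, so Q = 6.47.
With Q = [Co²⁺]/[Sn²⁺] and the known concentrations, [Co²⁺] in the numerator gives [Co²⁺] = 0.0017 M.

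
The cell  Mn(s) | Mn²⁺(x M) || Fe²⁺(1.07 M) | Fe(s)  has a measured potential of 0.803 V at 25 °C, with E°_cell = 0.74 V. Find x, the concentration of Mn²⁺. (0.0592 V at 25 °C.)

0.008 M

From the Nernst equation, log Q = n(E° − E)/0.0592 = 2(0.74 − 0.803)/0.0592 = -2.128, so Q = 0.00744.
With Q = [Mn²⁺]/[Fe²⁺] and the known concentrations, [Mn²⁺] in the numerator gives [Mn²⁺] = 0.008 M.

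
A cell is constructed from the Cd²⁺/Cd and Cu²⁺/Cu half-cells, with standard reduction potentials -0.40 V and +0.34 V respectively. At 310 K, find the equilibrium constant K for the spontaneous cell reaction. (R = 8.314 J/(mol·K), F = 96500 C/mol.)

1.2 × 10^24

E°_cell = +0.34 − (-0.40) = 0.74 V, with n = 2 electrons transferred.
At equilibrium E = 0, so the Nernst equation gives ln K = nFE°/RT = (2)(96500)(0.74)/((8.314)(310)) = 55.41.
K = e^55.41 = 1.2 × 10^24.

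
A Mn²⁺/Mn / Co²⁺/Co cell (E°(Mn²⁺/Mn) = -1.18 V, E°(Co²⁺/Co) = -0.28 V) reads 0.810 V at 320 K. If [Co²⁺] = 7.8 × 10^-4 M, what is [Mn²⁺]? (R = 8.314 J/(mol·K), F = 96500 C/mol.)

From the Nernst equation, ln Q = nF(E° − E)/RT = 2×96500×(0.90 − 0.810)/(8.314×320) = 6.529, so Q = 685.
With Q = [Mn²⁺]/[Co²⁺] and the known concentrations, [Mn²⁺] in the numerator gives [Mn²⁺] = 0.53 M.

0.53 M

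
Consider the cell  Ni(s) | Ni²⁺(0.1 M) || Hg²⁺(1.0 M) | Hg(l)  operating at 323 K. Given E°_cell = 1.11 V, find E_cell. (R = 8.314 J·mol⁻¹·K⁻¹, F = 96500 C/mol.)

Balancing electrons gives n = 2; the reaction quotient is Q = [Ni²⁺]/[Hg²⁺] = 0.100.
E = E° − (RT/nF) ln Q = 1.11 − (8.314×323)/(2×96500) × (-2.303) = 1.110 + 0.032 = 1.142 V.

1.14 V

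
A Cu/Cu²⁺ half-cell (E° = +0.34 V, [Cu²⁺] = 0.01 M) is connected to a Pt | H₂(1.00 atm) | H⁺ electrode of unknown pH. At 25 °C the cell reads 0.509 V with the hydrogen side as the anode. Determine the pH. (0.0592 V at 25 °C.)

E°_cell = 0.34 V and n = 2.
log Q = n(E° − E)/0.0592 = 2×(0.34 − 0.509)/0.0592 = -5.709.
With Q = [H⁺]^2 / ([Cu²⁺]·P(H₂)), solving for [H⁺] gives log[H⁺] = -3.855, so pH = 3.85.

pH = 3.85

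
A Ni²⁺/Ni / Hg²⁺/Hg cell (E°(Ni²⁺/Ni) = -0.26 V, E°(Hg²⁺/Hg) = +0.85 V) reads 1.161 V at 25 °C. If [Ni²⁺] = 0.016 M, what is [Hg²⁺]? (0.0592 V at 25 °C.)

From the Nernst equation, log Q = n(E° − E)/0.0592 = 2(1.11 − 1.161)/0.0592 = -1.723, so Q = 0.0189.
With Q = [Ni²⁺]/[Hg²⁺] and the known concentrations, [Hg²⁺] in the denominator gives [Hg²⁺] = 0.85 M.

0.85 M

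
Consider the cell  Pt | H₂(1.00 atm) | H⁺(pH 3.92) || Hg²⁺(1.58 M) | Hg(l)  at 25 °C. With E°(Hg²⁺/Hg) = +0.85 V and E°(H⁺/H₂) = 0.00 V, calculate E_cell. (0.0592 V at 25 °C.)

The Hg²⁺/Hg couple is the cathode, so E°_cell = 0.85 V; n = 2.
[H⁺] = 10^(−3.92) = 1.2 × 10^-4 M, and Q = [H⁺]^2 / ([Hg²⁺]·P(H₂)) = 9.15 × 10^-9.
E = E° − (0.0592/2) log Q = 0.85 − (0.0592/2)(-8.039) = 1.088 V.

1.09 V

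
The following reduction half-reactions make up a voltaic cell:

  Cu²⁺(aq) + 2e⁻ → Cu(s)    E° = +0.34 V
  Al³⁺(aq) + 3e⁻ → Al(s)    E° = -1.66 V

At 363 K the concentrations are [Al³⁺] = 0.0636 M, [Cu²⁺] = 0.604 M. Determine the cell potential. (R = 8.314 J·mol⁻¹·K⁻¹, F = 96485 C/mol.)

2.02 V

The Cu²⁺/Cu couple has the higher reduction potential and acts as the cathode, so E°_cell = +0.34 − (-1.66) = 2.00 V.
Balancing electrons gives n = 6; the reaction quotient is Q = [Al³⁺]^2/[Cu²⁺]^3 = 0.0184.
E = E° − (RT/nF) ln Q = 2.00 − (8.314×363)/(6×96485) × (-3.998) = 2.000 + 0.021 = 2.021 V.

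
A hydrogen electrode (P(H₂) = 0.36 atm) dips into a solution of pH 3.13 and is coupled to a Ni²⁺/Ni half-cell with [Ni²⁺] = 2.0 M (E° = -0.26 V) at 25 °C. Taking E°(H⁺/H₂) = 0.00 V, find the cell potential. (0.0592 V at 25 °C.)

0.079 V

The hydrogen couple is the cathode, so E°_cell = 0.26 V; n = 2.
[H⁺] = 10^(−3.13) = 7.4 × 10^-4 M, and Q = [Ni²⁺]·P(H₂) / [H⁺]^2 = 1.31 × 10^6.
E = E° − (0.0592/2) log Q = 0.26 − (0.0592/2)(6.117) = 0.079 V.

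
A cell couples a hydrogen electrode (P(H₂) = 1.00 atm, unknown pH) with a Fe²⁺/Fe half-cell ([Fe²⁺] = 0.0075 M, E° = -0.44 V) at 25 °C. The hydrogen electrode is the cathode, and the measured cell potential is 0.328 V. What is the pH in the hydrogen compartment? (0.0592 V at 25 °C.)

E°_cell = 0.44 V and n = 2.
log Q = n(E° − E)/0.0592 = 2×(0.44 − 0.328)/0.0592 = 3.784.
With Q = [Fe²⁺]·P(H₂) / [H⁺]^2, solving for [H⁺] gives log[H⁺] = -2.954, so pH = 2.95.

pH = 2.95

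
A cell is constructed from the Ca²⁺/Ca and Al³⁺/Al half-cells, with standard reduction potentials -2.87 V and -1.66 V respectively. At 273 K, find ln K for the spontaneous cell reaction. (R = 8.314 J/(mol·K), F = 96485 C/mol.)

E°_cell = -1.66 − (-2.87) = 1.21 V, with n = 6 electrons transferred.
At equilibrium E = 0, so the Nernst equation gives ln K = nFE°/RT = (6)(96485)(1.21)/((8.314)(273)) = 308.62.

ln K = 308.6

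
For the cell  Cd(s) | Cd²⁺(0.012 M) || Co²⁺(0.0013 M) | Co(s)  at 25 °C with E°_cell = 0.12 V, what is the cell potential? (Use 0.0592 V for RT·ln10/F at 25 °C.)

0.091 V

Balancing electrons gives n = 2; the reaction quotient is Q = [Cd²⁺]/[Co²⁺] = 9.23.
At 25 °C, E = E° − (0.0592/n) log Q = 0.12 − (0.0592/2)(0.965) = 0.120 − 0.029 = 0.091 V.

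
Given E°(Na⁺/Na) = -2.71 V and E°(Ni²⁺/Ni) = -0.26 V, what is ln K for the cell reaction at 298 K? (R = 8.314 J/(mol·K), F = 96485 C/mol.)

ln K = 190.8

E°_cell = -0.26 − (-2.71) = 2.45 V, with n = 2 electrons transferred.
At equilibrium E = 0, so the Nernst equation gives ln K = nFE°/RT = (2)(96485)(2.45)/((8.314)(298)) = 190.82.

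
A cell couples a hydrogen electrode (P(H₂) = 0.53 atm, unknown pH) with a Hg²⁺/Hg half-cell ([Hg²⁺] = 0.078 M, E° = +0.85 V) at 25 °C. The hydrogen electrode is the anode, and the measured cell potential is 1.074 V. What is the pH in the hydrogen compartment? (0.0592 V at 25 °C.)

pH = 4.48

E°_cell = 0.85 V and n = 2.
log Q = n(E° − E)/0.0592 = 2×(0.85 − 1.074)/0.0592 = -7.568.
With Q = [H⁺]^2 / ([Hg²⁺]·P(H₂)), solving for [H⁺] gives log[H⁺] = -4.476, so pH = 4.48.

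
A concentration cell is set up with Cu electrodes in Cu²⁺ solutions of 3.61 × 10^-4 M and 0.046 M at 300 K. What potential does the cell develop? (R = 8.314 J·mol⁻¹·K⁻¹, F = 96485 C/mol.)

0.063 V

Both half-cells are Cu²⁺/Cu, so E°_cell = 0. The concentrated side is the cathode; the cell reaction moves Cu²⁺ from high to low concentration with n = 2.
Q = [Cu²⁺]_dilute/[Cu²⁺]_conc = 3.61 × 10^-4/0.046 = 0.00785.
E = 0 − (RT/nF) ln Q = −((8.314×300)/(2×96485))(-4.848) = 0.0627 V.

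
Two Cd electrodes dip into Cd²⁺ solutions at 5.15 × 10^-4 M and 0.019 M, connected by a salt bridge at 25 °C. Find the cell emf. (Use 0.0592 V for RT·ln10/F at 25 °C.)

Both half-cells are Cd²⁺/Cd, so E°_cell = 0. The concentrated side is the cathode; the cell reaction moves Cd²⁺ from high to low concentration with n = 2.
Q = [Cd²⁺]_dilute/[Cd²⁺]_conc = 5.15 × 10^-4/0.019 = 0.0271.
E = 0 − (0.0592/2) log Q = −(0.0592/2)(-1.567) = 0.0464 V.

0.046 V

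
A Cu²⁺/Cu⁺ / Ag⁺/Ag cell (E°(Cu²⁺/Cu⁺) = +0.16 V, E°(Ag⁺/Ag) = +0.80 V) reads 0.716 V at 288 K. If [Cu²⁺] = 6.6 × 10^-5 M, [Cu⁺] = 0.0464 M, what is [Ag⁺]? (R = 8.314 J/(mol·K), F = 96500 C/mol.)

From the Nernst equation, ln Q = nF(E° − E)/RT = 1×96500×(0.64 − 0.716)/(8.314×288) = -3.063, so Q = 0.0468.
With Q = [Cu²⁺]/([Cu⁺]·[Ag⁺]) and the known concentrations, [Ag⁺] in the denominator gives [Ag⁺] = 0.03 M.

0.03 M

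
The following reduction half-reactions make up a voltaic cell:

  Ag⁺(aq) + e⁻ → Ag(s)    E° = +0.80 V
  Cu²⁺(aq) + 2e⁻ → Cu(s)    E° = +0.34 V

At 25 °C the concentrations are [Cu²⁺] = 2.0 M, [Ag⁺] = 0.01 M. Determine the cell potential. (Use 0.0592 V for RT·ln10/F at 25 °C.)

0.333 V

The Ag⁺/Ag couple has the higher reduction potential and acts as the cathode, so E°_cell = +0.80 − (+0.34) = 0.46 V.
Balancing electrons gives n = 2; the reaction quotient is Q = [Cu²⁺]/[Ag⁺]^2 = 2 × 10^4.
At 25 °C, E = E° − (0.0592/n) log Q = 0.46 − (0.0592/2)(4.301) = 0.460 − 0.127 = 0.333 V.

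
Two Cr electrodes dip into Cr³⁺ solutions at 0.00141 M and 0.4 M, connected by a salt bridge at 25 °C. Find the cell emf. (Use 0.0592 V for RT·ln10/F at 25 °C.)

0.048 V

Both half-cells are Cr³⁺/Cr, so E°_cell = 0. The concentrated side is the cathode; the cell reaction moves Cr³⁺ from high to low concentration with n = 3.
Q = [Cr³⁺]_dilute/[Cr³⁺]_conc = 0.00141/0.4 = 0.00352.
E = 0 − (0.0592/3) log Q = −(0.0592/3)(-2.453) = 0.0484 V.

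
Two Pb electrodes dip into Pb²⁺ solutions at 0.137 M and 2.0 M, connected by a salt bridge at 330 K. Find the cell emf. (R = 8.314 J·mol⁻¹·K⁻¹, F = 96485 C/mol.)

Both half-cells are Pb²⁺/Pb, so E°_cell = 0. The concentrated side is the cathode; the cell reaction moves Pb²⁺ from high to low concentration with n = 2.
Q = [Pb²⁺]_dilute/[Pb²⁺]_conc = 0.137/2.0 = 0.0685.
E = 0 − (RT/nF) ln Q = −((8.314×330)/(2×96485))(-2.681) = 0.0381 V.

0.038 V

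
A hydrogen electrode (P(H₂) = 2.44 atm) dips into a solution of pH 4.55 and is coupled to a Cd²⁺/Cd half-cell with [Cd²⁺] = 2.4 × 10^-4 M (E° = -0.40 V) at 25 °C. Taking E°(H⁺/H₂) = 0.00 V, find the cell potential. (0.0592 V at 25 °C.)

0.23 V

The hydrogen couple is the cathode, so E°_cell = 0.40 V; n = 2.
[H⁺] = 10^(−4.55) = 2.8 × 10^-5 M, and Q = [Cd²⁺]·P(H₂) / [H⁺]^2 = 7.37 × 10^5.
E = E° − (0.0592/2) log Q = 0.40 − (0.0592/2)(5.868) = 0.226 V.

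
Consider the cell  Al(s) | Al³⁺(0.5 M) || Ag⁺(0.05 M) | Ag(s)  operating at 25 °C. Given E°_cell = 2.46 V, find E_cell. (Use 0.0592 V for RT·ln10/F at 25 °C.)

Balancing electrons gives n = 3; the reaction quotient is Q = [Al³⁺]/[Ag⁺]^3 = 4000.
At 25 °C, E = E° − (0.0592/n) log Q = 2.46 − (0.0592/3)(3.602) = 2.460 − 0.071 = 2.389 V.

2.39 V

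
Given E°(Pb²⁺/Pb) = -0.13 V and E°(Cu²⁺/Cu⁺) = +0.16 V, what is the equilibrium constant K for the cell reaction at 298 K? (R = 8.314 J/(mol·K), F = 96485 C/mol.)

E°_cell = +0.16 − (-0.13) = 0.29 V, with n = 2 electrons transferred.
At equilibrium E = 0, so the Nernst equation gives ln K = nFE°/RT = (2)(96485)(0.29)/((8.314)(298)) = 22.59.
K = e^22.59 = 6.4 × 10^9.

6.4 × 10^9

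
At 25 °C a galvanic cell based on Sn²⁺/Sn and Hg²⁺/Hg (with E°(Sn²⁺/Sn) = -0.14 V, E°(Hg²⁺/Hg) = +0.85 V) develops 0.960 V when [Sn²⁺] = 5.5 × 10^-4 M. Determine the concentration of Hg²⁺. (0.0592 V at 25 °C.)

From the Nernst equation, log Q = n(E° − E)/0.0592 = 2(0.99 − 0.960)/0.0592 = 1.014, so Q = 10.3.
With Q = [Sn²⁺]/[Hg²⁺] and the known concentrations, [Hg²⁺] in the denominator gives [Hg²⁺] = 5.3 × 10^-5 M.

5.3 × 10^-5 M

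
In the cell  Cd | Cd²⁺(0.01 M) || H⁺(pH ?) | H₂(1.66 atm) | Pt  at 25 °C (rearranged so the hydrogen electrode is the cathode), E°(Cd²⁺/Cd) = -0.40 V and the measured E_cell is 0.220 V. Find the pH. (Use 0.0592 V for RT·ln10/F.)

E°_cell = 0.40 V and n = 2.
log Q = n(E° − E)/0.0592 = 2×(0.40 − 0.220)/0.0592 = 6.081.
With Q = [Cd²⁺]·P(H₂) / [H⁺]^2, solving for [H⁺] gives log[H⁺] = -3.930, so pH = 3.93.

pH = 3.93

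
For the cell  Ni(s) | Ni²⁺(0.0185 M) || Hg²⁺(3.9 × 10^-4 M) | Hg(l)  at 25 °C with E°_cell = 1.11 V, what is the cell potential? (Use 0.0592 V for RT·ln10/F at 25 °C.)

Balancing electrons gives n = 2; the reaction quotient is Q = [Ni²⁺]/[Hg²⁺] = 47.4.
At 25 °C, E = E° − (0.0592/n) log Q = 1.11 − (0.0592/2)(1.676) = 1.110 − 0.050 = 1.060 V.

1.06 V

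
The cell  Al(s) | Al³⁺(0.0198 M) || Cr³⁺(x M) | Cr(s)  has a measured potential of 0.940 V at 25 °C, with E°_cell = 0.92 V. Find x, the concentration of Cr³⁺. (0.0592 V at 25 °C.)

0.2 M

From the Nernst equation, log Q = n(E° − E)/0.0592 = 3(0.92 − 0.940)/0.0592 = -1.014, so Q = 0.0969.
With Q = [Al³⁺]/[Cr³⁺] and the known concentrations, [Cr³⁺] in the denominator gives [Cr³⁺] = 0.2 M.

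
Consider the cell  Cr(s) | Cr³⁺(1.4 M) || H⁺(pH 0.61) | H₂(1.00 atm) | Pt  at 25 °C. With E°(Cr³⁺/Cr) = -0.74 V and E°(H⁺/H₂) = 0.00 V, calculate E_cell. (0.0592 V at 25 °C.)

The hydrogen couple is the cathode, so E°_cell = 0.74 V; n = 6.
[H⁺] = 10^(−0.61) = 0.25 M, and Q = [Cr³⁺]^2·P(H₂)^3 / [H⁺]^6 = 8960.
E = E° − (0.0592/6) log Q = 0.74 − (0.0592/6)(3.952) = 0.701 V.

0.70 V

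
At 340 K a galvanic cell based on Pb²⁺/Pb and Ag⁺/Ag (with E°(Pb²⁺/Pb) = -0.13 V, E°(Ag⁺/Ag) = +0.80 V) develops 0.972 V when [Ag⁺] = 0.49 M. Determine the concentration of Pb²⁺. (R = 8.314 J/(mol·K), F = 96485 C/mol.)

From the Nernst equation, ln Q = nF(E° − E)/RT = 2×96485×(0.93 − 0.972)/(8.314×340) = -2.867, so Q = 0.0569.
With Q = [Pb²⁺]/[Ag⁺]^2 and the known concentrations, [Pb²⁺] in the numerator gives [Pb²⁺] = 0.014 M.

0.014 M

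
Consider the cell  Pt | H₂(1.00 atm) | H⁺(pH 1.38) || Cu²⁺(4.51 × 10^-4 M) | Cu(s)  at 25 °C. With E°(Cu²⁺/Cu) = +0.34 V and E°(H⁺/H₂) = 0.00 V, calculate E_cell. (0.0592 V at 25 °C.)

The Cu²⁺/Cu couple is the cathode, so E°_cell = 0.34 V; n = 2.
[H⁺] = 10^(−1.38) = 0.042 M, and Q = [H⁺]^2 / ([Cu²⁺]·P(H₂)) = 3.85.
E = E° − (0.0592/2) log Q = 0.34 − (0.0592/2)(0.586) = 0.323 V.

0.32 V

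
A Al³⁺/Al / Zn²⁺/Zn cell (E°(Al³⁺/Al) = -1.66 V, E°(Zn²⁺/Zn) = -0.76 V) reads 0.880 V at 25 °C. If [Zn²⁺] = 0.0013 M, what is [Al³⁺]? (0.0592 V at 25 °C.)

From the Nernst equation, log Q = n(E° − E)/0.0592 = 6(0.90 − 0.880)/0.0592 = 2.027, so Q = 106.
With Q = [Al³⁺]^2/[Zn²⁺]^3 and the known concentrations, [Al³⁺]^2 in the numerator gives [Al³⁺] = 4.8 × 10^-4 M.

4.8 × 10^-4 M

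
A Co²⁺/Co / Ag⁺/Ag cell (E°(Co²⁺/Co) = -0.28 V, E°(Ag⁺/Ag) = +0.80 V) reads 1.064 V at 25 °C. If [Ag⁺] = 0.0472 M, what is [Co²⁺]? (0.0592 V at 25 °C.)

From the Nernst equation, log Q = n(E° − E)/0.0592 = 2(1.08 − 1.064)/0.0592 = 0.541, so Q = 3.47.
With Q = [Co²⁺]/[Ag⁺]^2 and the known concentrations, [Co²⁺] in the numerator gives [Co²⁺] = 0.0077 M.

0.0077 M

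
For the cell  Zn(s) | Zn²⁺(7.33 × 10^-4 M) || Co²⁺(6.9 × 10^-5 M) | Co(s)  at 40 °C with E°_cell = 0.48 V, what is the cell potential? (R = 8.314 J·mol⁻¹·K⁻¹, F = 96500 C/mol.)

0.448 V

Balancing electrons gives n = 2; the reaction quotient is Q = [Zn²⁺]/[Co²⁺] = 10.6.
E = E° − (RT/nF) ln Q = 0.48 − (8.314×313)/(2×96500) × (2.363) = 0.480 − 0.032 = 0.448 V.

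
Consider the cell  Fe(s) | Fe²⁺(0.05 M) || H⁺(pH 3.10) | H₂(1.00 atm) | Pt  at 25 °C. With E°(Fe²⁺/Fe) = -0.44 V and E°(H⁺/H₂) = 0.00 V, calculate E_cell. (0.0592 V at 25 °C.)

0.29 V

The hydrogen couple is the cathode, so E°_cell = 0.44 V; n = 2.
[H⁺] = 10^(−3.10) = 7.9 × 10^-4 M, and Q = [Fe²⁺]·P(H₂) / [H⁺]^2 = 7.92 × 10^4.
E = E° − (0.0592/2) log Q = 0.44 − (0.0592/2)(4.899) = 0.295 V.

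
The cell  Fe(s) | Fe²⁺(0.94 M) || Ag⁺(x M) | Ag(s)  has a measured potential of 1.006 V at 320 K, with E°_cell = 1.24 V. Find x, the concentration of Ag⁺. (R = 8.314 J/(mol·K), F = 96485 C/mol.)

From the Nernst equation, ln Q = nF(E° − E)/RT = 2×96485×(1.24 − 1.006)/(8.314×320) = 16.972, so Q = 2.35 × 10^7.
With Q = [Fe²⁺]/[Ag⁺]^2 and the known concentrations, [Ag⁺]^2 in the denominator gives [Ag⁺] = 2 × 10^-4 M.

2 × 10^-4 M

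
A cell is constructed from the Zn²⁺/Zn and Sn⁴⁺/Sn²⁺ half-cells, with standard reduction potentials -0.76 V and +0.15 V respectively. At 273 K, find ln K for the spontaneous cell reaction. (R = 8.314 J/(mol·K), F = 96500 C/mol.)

E°_cell = +0.15 − (-0.76) = 0.91 V, with n = 2 electrons transferred.
At equilibrium E = 0, so the Nernst equation gives ln K = nFE°/RT = (2)(96500)(0.91)/((8.314)(273)) = 77.38.

ln K = 77.4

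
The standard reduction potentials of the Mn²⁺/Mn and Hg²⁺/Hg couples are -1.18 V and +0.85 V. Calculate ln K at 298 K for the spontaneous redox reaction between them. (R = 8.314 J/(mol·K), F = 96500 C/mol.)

E°_cell = +0.85 − (-1.18) = 2.03 V, with n = 2 electrons transferred.
At equilibrium E = 0, so the Nernst equation gives ln K = nFE°/RT = (2)(96500)(2.03)/((8.314)(298)) = 158.13.

ln K = 158.1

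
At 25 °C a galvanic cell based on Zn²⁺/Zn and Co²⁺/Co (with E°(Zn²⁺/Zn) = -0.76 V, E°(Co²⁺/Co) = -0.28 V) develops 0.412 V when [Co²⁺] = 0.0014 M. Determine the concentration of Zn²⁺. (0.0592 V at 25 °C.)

From the Nernst equation, log Q = n(E° − E)/0.0592 = 2(0.48 − 0.412)/0.0592 = 2.297, so Q = 198.
With Q = [Zn²⁺]/[Co²⁺] and the known concentrations, [Zn²⁺] in the numerator gives [Zn²⁺] = 0.28 M.

0.28 M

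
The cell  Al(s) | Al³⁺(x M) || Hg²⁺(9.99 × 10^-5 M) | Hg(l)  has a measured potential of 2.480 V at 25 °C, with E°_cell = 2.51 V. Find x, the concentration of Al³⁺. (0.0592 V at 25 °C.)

3.3 × 10^-5 M

From the Nernst equation, log Q = n(E° − E)/0.0592 = 6(2.51 − 2.480)/0.0592 = 3.041, so Q = 1100.
With Q = [Al³⁺]^2/[Hg²⁺]^3 and the known concentrations, [Al³⁺]^2 in the numerator gives [Al³⁺] = 3.3 × 10^-5 M.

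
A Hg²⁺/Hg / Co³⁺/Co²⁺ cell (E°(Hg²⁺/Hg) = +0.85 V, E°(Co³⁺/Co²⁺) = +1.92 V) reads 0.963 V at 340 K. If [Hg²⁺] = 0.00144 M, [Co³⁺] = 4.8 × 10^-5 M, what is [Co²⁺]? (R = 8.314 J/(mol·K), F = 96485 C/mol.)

0.049 M

From the Nernst equation, ln Q = nF(E° − E)/RT = 2×96485×(1.07 − 0.963)/(8.314×340) = 7.304, so Q = 1490.
With Q = [Hg²⁺]·[Co²⁺]^2/[Co³⁺]^2 and the known concentrations, [Co²⁺]^2 in the numerator gives [Co²⁺] = 0.049 M.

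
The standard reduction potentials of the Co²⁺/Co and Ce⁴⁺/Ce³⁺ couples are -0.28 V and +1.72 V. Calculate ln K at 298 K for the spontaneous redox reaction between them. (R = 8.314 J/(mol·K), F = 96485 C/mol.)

E°_cell = +1.72 − (-0.28) = 2.00 V, with n = 2 electrons transferred.
At equilibrium E = 0, so the Nernst equation gives ln K = nFE°/RT = (2)(96485)(2.00)/((8.314)(298)) = 155.77.

ln K = 155.8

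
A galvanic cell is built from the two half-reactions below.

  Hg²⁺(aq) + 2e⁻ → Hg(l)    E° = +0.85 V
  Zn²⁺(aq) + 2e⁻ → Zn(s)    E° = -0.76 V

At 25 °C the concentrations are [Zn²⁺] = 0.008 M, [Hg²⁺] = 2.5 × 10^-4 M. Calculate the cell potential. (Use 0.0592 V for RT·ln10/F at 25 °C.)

1.57 V

The Hg²⁺/Hg couple has the higher reduction potential and acts as the cathode, so E°_cell = +0.85 − (-0.76) = 1.61 V.
Balancing electrons gives n = 2; the reaction quotient is Q = [Zn²⁺]/[Hg²⁺] = 32.0.
At 25 °C, E = E° − (0.0592/n) log Q = 1.61 − (0.0592/2)(1.505) = 1.610 − 0.045 = 1.565 V.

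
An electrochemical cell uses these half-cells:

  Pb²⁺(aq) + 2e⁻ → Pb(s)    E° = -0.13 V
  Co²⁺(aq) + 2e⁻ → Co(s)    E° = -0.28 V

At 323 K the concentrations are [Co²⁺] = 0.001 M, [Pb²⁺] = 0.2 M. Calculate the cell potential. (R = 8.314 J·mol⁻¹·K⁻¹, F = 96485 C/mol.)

0.224 V

The Pb²⁺/Pb couple has the higher reduction potential and acts as the cathode, so E°_cell = -0.13 − (-0.28) = 0.15 V.
Balancing electrons gives n = 2; the reaction quotient is Q = [Co²⁺]/[Pb²⁺] = 0.00500.
E = E° − (RT/nF) ln Q = 0.15 − (8.314×323)/(2×96485) × (-5.298) = 0.150 + 0.074 = 0.224 V.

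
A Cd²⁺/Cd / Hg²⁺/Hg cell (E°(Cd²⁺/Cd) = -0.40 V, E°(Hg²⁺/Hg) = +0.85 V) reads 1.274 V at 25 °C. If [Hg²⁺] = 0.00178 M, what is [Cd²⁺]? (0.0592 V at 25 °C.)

From the Nernst equation, log Q = n(E° − E)/0.0592 = 2(1.25 − 1.274)/0.0592 = -0.811, so Q = 0.155.
With Q = [Cd²⁺]/[Hg²⁺] and the known concentrations, [Cd²⁺] in the numerator gives [Cd²⁺] = 2.8 × 10^-4 M.

2.8 × 10^-4 M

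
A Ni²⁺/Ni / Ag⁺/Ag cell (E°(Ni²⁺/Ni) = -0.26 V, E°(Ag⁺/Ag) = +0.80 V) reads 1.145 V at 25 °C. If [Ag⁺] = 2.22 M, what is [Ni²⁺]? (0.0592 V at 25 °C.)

From the Nernst equation, log Q = n(E° − E)/0.0592 = 2(1.06 − 1.145)/0.0592 = -2.872, so Q = 0.00134.
With Q = [Ni²⁺]/[Ag⁺]^2 and the known concentrations, [Ni²⁺] in the numerator gives [Ni²⁺] = 0.0066 M.

0.0066 M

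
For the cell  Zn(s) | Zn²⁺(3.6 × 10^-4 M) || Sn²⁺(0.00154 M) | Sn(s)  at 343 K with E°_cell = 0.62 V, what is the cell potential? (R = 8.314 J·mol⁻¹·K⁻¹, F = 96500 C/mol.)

0.641 V

Balancing electrons gives n = 2; the reaction quotient is Q = [Zn²⁺]/[Sn²⁺] = 0.234.
E = E° − (RT/nF) ln Q = 0.62 − (8.314×343)/(2×96500) × (-1.453) = 0.620 + 0.021 = 0.641 V.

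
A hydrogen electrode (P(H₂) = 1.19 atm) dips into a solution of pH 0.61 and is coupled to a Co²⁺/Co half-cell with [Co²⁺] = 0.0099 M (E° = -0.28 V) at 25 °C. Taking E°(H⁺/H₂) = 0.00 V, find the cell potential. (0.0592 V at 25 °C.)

0.30 V

The hydrogen couple is the cathode, so E°_cell = 0.28 V; n = 2.
[H⁺] = 10^(−0.61) = 0.25 M, and Q = [Co²⁺]·P(H₂) / [H⁺]^2 = 0.196.
E = E° − (0.0592/2) log Q = 0.28 − (0.0592/2)(-0.709) = 0.301 V.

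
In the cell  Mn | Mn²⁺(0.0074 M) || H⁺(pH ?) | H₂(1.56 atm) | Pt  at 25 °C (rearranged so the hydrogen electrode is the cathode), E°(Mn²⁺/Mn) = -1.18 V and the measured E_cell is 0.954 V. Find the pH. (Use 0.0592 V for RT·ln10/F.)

E°_cell = 1.18 V and n = 2.
log Q = n(E° − E)/0.0592 = 2×(1.18 − 0.954)/0.0592 = 7.635.
With Q = [Mn²⁺]·P(H₂) / [H⁺]^2, solving for [H⁺] gives log[H⁺] = -4.786, so pH = 4.79.

pH = 4.79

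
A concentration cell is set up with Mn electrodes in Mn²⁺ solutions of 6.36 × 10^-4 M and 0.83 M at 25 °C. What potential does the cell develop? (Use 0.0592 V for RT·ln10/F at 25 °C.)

Both half-cells are Mn²⁺/Mn, so E°_cell = 0. The concentrated side is the cathode; the cell reaction moves Mn²⁺ from high to low concentration with n = 2.
Q = [Mn²⁺]_dilute/[Mn²⁺]_conc = 6.36 × 10^-4/0.83 = 7.66 × 10^-4.
E = 0 − (0.0592/2) log Q = −(0.0592/2)(-3.116) = 0.0922 V.

0.092 V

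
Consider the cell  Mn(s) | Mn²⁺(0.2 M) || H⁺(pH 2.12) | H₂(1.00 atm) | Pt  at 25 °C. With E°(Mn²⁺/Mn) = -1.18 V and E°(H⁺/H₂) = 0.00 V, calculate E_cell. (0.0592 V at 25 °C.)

The hydrogen couple is the cathode, so E°_cell = 1.18 V; n = 2.
[H⁺] = 10^(−2.12) = 0.0076 M, and Q = [Mn²⁺]·P(H₂) / [H⁺]^2 = 3480.
E = E° − (0.0592/2) log Q = 1.18 − (0.0592/2)(3.541) = 1.075 V.

1.08 V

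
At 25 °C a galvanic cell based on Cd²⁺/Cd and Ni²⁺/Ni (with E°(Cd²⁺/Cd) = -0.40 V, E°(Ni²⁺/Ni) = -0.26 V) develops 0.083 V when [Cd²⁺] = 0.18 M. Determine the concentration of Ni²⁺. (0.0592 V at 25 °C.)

From the Nernst equation, log Q = n(E° − E)/0.0592 = 2(0.14 − 0.083)/0.0592 = 1.926, so Q = 84.3.
With Q = [Cd²⁺]/[Ni²⁺] and the known concentrations, [Ni²⁺] in the denominator gives [Ni²⁺] = 0.0021 M.

0.0021 M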